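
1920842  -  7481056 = -5560214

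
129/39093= 43/13031 = 0.00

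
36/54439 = 36/54439 =0.00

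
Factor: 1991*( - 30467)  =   - 60659797 =- 11^1*181^1*30467^1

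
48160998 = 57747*834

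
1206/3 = 402 = 402.00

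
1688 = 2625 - 937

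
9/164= 9/164= 0.05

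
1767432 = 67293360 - 65525928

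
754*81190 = 61217260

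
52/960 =13/240 =0.05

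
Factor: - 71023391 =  - 239^1*297169^1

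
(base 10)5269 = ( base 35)4aj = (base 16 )1495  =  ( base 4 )1102111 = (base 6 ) 40221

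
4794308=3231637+1562671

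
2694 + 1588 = 4282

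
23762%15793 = 7969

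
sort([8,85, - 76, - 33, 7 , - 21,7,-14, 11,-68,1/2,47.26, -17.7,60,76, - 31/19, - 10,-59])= [ - 76, - 68, - 59, - 33, - 21, - 17.7,-14, - 10, - 31/19,1/2,  7,7, 8,11 , 47.26,60,76,85 ]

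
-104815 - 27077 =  - 131892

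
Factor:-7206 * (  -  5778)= 41636268  =  2^2*3^4*107^1*1201^1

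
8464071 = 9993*847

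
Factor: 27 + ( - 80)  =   - 53 = -  53^1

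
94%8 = 6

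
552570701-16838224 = 535732477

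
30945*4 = 123780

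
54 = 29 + 25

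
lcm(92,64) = 1472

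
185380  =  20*9269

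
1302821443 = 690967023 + 611854420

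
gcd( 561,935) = 187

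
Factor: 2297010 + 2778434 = 2^2*11^1*31^1* 61^2 = 5075444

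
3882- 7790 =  - 3908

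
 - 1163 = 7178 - 8341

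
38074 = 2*19037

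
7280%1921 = 1517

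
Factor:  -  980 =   -  2^2* 5^1*7^2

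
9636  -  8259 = 1377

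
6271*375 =2351625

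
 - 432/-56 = 7  +  5/7 = 7.71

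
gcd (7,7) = 7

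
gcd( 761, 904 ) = 1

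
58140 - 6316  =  51824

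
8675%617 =37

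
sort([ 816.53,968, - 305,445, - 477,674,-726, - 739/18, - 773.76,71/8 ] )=[ - 773.76,-726, - 477, - 305, - 739/18,71/8,445,  674,816.53,968]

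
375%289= 86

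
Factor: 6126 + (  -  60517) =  - 109^1*499^1 = -54391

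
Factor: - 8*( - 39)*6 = 1872  =  2^4* 3^2*13^1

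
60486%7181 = 3038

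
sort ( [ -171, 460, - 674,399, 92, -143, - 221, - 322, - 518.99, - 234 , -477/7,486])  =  [ - 674,-518.99,-322, - 234, - 221, - 171, - 143,-477/7,92 , 399, 460,486 ]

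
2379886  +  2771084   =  5150970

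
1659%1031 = 628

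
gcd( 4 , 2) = 2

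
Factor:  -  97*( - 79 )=79^1 *97^1 = 7663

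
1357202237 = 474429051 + 882773186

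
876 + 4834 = 5710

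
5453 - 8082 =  - 2629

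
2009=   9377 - 7368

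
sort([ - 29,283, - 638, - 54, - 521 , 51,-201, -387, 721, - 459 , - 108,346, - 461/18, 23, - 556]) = [ - 638,- 556, - 521, - 459, - 387,- 201, - 108, - 54, - 29,-461/18,23, 51 , 283,346,721]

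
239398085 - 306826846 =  - 67428761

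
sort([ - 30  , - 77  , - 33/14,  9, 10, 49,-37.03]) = [ - 77, - 37.03, - 30, - 33/14,9, 10 , 49] 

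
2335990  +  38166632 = 40502622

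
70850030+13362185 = 84212215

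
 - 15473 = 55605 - 71078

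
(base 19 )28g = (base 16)37A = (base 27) 15Q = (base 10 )890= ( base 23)1FG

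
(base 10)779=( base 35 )m9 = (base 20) 1ij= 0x30b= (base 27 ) 11n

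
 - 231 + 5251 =5020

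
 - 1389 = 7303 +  - 8692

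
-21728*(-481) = 10451168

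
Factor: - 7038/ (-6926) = 3519/3463  =  3^2 * 17^1 * 23^1*3463^(  -  1)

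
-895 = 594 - 1489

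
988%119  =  36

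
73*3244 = 236812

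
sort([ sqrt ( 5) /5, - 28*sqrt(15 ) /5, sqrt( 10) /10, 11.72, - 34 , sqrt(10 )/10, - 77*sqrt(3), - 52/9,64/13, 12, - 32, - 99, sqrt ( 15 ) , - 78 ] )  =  [ - 77*sqrt( 3), - 99 , - 78, - 34 , - 32, - 28*sqrt(15)/5, - 52/9, sqrt (10)/10 , sqrt(10) /10, sqrt(5)/5, sqrt( 15 ),64/13, 11.72, 12 ] 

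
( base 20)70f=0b101011111111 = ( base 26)447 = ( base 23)579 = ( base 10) 2815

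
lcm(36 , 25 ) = 900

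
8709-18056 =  - 9347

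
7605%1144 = 741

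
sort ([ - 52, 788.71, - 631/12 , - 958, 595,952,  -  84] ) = [-958, - 84,-631/12, - 52,595, 788.71,952 ]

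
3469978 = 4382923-912945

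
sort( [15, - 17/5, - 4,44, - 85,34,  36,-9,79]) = [ - 85,- 9 , - 4,-17/5,15, 34,  36,44, 79]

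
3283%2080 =1203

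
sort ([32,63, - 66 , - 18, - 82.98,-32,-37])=[ - 82.98, - 66, - 37, - 32, - 18, 32,63 ]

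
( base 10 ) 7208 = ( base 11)5463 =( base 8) 16050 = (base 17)17g0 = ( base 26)AH6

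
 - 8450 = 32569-41019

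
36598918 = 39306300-2707382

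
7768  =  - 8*( - 971 )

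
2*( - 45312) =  - 90624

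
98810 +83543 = 182353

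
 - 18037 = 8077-26114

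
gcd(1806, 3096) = 258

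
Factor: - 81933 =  - 3^1*31^1*881^1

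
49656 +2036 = 51692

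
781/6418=781/6418 =0.12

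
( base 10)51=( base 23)25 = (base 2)110011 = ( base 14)39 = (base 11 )47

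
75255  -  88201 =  - 12946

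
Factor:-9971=  -  13^2*59^1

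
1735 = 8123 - 6388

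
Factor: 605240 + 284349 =889589^1 = 889589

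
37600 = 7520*5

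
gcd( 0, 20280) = 20280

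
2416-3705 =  - 1289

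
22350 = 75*298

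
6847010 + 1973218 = 8820228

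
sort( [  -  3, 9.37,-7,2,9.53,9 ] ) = [-7,  -  3 , 2, 9,9.37,9.53]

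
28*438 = 12264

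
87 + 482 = 569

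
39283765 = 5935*6619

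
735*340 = 249900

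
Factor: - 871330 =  - 2^1 * 5^1*87133^1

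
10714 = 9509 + 1205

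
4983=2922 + 2061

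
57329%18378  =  2195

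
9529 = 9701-172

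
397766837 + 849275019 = 1247041856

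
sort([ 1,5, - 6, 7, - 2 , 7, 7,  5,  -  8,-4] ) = [ - 8,-6,-4,-2 , 1,5, 5,  7, 7 , 7]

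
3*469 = 1407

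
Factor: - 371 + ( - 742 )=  - 3^1*7^1*53^1 =- 1113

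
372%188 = 184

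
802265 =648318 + 153947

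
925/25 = 37 = 37.00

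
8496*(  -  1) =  - 8496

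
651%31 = 0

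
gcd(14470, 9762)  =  2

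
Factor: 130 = 2^1 * 5^1*13^1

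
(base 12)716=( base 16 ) 402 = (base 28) 18i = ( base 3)1102000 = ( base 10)1026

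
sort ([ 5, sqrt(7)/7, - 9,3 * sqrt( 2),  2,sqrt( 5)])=[ - 9,  sqrt( 7) /7, 2,  sqrt(5), 3 * sqrt( 2),5]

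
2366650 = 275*8606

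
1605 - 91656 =-90051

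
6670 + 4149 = 10819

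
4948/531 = 9  +  169/531  =  9.32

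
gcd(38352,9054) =6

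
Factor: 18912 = 2^5*3^1*197^1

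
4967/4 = 1241 + 3/4 = 1241.75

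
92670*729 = 67556430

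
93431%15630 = 15281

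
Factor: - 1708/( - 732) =7/3 = 3^( - 1 )  *7^1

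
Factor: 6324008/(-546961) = - 2^3 * 546961^ (-1 ) * 790501^1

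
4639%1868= 903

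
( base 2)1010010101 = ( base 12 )471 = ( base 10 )661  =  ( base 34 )JF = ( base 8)1225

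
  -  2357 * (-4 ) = 9428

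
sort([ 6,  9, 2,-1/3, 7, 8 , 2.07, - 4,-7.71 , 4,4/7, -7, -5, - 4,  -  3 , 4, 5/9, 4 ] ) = [ - 7.71, - 7,-5, - 4, - 4, - 3 ,-1/3, 5/9, 4/7,2,2.07,4 , 4, 4, 6, 7, 8,9 ] 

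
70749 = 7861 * 9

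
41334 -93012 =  - 51678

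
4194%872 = 706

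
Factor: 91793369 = 109^1*842141^1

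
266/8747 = 266/8747 = 0.03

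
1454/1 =1454 = 1454.00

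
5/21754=5/21754  =  0.00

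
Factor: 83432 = 2^3*10429^1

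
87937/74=1188 + 25/74 = 1188.34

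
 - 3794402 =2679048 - 6473450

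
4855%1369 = 748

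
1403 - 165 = 1238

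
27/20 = 1 + 7/20 =1.35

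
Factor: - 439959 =-3^1*13^1*29^1 * 389^1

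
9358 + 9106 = 18464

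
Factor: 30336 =2^7*3^1 * 79^1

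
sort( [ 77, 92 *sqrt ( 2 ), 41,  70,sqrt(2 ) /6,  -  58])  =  [ - 58, sqrt( 2) /6,41, 70,  77,92 *sqrt( 2 )]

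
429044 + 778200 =1207244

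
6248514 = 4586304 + 1662210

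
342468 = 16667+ 325801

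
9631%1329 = 328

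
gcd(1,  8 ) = 1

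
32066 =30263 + 1803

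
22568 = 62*364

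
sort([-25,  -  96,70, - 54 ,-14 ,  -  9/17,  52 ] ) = [ - 96, -54,  -  25, - 14, - 9/17, 52,70 ]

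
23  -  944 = - 921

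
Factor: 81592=2^3*7^1*31^1 * 47^1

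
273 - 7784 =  - 7511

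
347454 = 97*3582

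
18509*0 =0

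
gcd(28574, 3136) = 14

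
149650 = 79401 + 70249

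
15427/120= 128 + 67/120 = 128.56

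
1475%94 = 65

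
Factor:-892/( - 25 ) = 2^2*5^( - 2) *223^1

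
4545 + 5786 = 10331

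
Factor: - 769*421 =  - 421^1*769^1 = - 323749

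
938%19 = 7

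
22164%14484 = 7680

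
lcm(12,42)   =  84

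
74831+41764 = 116595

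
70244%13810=1194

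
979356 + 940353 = 1919709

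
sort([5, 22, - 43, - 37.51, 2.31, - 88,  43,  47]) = [ - 88, - 43, - 37.51 , 2.31, 5,22, 43, 47]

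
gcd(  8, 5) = 1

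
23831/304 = 78+119/304 = 78.39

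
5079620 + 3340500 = 8420120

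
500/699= 500/699 = 0.72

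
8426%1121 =579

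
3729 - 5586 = -1857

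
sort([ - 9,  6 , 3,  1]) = [ - 9, 1,3, 6]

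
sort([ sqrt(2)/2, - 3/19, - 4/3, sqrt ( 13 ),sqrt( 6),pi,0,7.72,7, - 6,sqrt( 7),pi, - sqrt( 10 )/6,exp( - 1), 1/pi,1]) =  [ - 6, - 4/3,- sqrt (10)/6, - 3/19,0, 1/pi, exp( - 1),sqrt( 2 )/2,1, sqrt(6),sqrt( 7 ),pi,pi,sqrt( 13),7,7.72 ]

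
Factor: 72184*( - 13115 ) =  - 946693160 = - 2^3*5^1 * 7^1*43^1*61^1*1289^1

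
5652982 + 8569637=14222619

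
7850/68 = 3925/34 = 115.44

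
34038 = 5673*6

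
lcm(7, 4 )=28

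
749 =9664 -8915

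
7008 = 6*1168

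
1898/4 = 949/2= 474.50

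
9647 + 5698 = 15345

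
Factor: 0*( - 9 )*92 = 0^1  =  0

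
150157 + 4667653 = 4817810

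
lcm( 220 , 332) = 18260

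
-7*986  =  -6902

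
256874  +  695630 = 952504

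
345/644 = 15/28= 0.54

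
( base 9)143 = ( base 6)320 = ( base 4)1320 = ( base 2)1111000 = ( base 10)120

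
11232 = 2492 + 8740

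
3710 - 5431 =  - 1721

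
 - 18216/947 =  - 18216/947 = - 19.24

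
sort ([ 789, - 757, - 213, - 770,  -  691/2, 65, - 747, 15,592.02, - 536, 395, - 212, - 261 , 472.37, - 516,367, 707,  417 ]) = [  -  770, - 757, - 747, - 536,-516, - 691/2, - 261,-213,  -  212,15,65,367,395,417,  472.37, 592.02,707,789 ] 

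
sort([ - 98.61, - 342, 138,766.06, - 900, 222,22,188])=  [ - 900, - 342, - 98.61,22,138,188,222,766.06]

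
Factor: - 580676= - 2^2*179^1 * 811^1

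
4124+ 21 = 4145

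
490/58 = 245/29 = 8.45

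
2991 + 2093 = 5084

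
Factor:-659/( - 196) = 2^(- 2)*7^( - 2)  *659^1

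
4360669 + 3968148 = 8328817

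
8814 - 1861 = 6953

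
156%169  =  156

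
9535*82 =781870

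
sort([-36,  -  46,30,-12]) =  [-46, - 36, - 12,30] 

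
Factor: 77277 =3^1*25759^1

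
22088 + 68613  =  90701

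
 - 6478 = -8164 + 1686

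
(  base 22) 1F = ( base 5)122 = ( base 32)15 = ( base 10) 37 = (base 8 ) 45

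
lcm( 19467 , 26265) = 1654695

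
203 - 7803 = - 7600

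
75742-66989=8753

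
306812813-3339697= 303473116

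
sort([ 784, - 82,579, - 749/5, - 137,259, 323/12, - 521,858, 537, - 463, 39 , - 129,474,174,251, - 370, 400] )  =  [ -521,-463,-370,-749/5, - 137,  -  129,-82, 323/12,39,174,251,259,400, 474,537,579,784,858]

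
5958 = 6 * 993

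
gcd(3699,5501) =1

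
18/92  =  9/46 = 0.20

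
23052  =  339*68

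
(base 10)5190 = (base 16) 1446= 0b1010001000110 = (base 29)64S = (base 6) 40010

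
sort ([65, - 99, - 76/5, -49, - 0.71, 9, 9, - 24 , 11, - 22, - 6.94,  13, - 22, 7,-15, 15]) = [-99,-49, - 24, - 22, - 22, - 76/5,  -  15, - 6.94, - 0.71, 7,9, 9, 11, 13, 15,  65]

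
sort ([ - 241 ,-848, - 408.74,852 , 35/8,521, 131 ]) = [ - 848, - 408.74, - 241, 35/8, 131,521, 852] 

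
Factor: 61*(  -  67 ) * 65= -5^1*13^1 * 61^1*67^1 = -265655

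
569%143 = 140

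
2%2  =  0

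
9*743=6687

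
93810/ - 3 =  - 31270/1 = - 31270.00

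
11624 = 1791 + 9833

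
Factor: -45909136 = - 2^4*7^1*13^1*31531^1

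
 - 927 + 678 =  - 249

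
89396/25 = 3575 + 21/25  =  3575.84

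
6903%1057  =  561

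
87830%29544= 28742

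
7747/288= 7747/288 = 26.90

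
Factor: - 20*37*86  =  -63640 = - 2^3*5^1*37^1 * 43^1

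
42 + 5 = 47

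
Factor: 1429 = 1429^1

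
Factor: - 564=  - 2^2*3^1*47^1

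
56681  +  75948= 132629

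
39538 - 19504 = 20034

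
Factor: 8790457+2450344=11^1*13^1*78607^1=11240801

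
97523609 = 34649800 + 62873809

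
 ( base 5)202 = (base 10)52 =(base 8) 64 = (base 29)1n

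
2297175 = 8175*281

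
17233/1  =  17233 = 17233.00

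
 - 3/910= - 1  +  907/910= - 0.00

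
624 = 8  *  78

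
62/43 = 62/43= 1.44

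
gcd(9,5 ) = 1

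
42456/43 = 987 + 15/43 = 987.35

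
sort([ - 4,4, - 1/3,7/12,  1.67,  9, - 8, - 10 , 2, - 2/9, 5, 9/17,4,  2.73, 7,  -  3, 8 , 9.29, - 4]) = [ - 10, - 8,  -  4, - 4,  -  3, - 1/3, - 2/9,9/17, 7/12 , 1.67, 2, 2.73, 4 , 4, 5, 7, 8,9, 9.29]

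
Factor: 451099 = 11^1*23^1*1783^1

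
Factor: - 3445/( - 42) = 2^ (-1) * 3^( - 1)*5^1*7^( - 1 )*13^1*53^1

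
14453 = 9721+4732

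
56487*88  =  4970856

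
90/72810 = 1/809 = 0.00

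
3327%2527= 800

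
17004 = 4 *4251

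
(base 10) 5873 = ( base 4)1123301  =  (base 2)1011011110001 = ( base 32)5nh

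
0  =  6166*0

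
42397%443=312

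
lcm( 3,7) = 21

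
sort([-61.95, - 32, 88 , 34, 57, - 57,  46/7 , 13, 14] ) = [-61.95, - 57, - 32,46/7, 13,  14,  34,57,88]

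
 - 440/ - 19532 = 110/4883=0.02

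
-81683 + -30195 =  - 111878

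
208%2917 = 208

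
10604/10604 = 1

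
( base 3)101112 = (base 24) bk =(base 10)284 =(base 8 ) 434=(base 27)ae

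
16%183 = 16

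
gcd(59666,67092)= 2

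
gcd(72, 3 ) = 3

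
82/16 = 5 + 1/8 = 5.12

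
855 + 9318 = 10173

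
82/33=82/33 = 2.48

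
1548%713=122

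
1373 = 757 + 616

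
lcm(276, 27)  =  2484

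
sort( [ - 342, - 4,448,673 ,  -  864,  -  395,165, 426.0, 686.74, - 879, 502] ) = [ - 879,-864, - 395, - 342, - 4,  165, 426.0 , 448, 502 , 673, 686.74] 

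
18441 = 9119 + 9322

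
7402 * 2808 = 20784816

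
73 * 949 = 69277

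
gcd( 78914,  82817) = 1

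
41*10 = 410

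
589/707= 589/707 = 0.83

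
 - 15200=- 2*7600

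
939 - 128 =811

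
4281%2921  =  1360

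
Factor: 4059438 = 2^1 * 3^1*676573^1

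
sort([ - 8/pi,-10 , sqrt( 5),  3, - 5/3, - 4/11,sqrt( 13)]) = [ - 10, - 8/pi,-5/3, - 4/11,sqrt( 5),3, sqrt( 13)]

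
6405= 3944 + 2461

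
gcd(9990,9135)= 45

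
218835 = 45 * 4863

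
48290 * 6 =289740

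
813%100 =13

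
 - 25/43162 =- 1 + 43137/43162 = - 0.00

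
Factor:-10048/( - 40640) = 5^(-1)*127^( - 1 )*157^1  =  157/635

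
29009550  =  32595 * 890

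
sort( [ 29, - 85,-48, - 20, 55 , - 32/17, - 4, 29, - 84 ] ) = [ - 85, -84,- 48, -20, - 4,  -  32/17,29, 29,55]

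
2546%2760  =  2546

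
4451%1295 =566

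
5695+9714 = 15409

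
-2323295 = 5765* ( - 403)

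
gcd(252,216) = 36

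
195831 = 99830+96001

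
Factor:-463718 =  - 2^1*231859^1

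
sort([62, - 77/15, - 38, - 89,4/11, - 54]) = [ - 89 , - 54,-38 ,  -  77/15,4/11, 62] 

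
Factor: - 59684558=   -2^1*29842279^1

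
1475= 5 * 295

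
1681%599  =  483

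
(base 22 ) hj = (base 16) 189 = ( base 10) 393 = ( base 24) g9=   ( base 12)289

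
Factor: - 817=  - 19^1*43^1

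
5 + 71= 76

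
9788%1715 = 1213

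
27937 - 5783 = 22154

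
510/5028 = 85/838=0.10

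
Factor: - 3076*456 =  -  2^5*3^1*19^1*769^1 = - 1402656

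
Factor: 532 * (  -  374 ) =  - 198968 = - 2^3 * 7^1*11^1*17^1*19^1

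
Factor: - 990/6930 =  -  7^ ( - 1)=- 1/7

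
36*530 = 19080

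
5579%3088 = 2491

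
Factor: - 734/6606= - 3^( - 2 ) = - 1/9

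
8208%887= 225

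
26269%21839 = 4430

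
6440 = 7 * 920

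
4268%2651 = 1617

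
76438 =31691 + 44747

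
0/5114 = 0 = 0.00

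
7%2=1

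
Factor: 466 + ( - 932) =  - 466 = - 2^1*233^1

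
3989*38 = 151582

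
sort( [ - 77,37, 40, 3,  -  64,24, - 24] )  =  [  -  77, - 64,  -  24,3, 24,37, 40]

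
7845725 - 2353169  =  5492556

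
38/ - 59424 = - 1 + 29693/29712 = -0.00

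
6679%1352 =1271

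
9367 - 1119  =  8248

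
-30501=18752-49253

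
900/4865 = 180/973 = 0.18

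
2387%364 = 203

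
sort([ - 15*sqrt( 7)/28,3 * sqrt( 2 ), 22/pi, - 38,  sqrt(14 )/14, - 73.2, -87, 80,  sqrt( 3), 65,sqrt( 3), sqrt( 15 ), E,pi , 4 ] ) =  [-87, - 73.2,-38, - 15*sqrt( 7)/28, sqrt( 14)/14, sqrt(3 ),  sqrt( 3), E, pi, sqrt( 15 ), 4, 3*sqrt( 2 ), 22/pi,65,80 ] 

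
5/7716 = 5/7716 = 0.00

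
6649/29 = 6649/29 = 229.28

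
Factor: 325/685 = 5^1* 13^1*137^( - 1 ) = 65/137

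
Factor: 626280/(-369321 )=  -  2^3*5^1*17^1*401^(-1 ) = - 680/401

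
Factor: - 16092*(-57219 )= 2^2*3^4*  149^1 * 19073^1 = 920768148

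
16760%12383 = 4377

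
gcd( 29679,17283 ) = 3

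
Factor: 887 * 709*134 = 84270322 =2^1 * 67^1*709^1 * 887^1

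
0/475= 0 =0.00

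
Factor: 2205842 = 2^1*1102921^1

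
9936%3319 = 3298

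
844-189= 655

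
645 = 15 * 43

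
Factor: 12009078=2^1*3^2*667171^1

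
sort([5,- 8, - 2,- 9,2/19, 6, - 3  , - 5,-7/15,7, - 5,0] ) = [ - 9,  -  8, -5,  -  5, - 3, - 2, - 7/15 , 0,2/19, 5 , 6,7] 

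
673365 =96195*7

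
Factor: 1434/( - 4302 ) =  - 1/3 = - 3^(- 1 )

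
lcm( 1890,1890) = 1890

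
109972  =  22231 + 87741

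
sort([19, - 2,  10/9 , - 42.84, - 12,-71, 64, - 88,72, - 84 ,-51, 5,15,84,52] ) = [ - 88, - 84, - 71, - 51, - 42.84 , - 12, - 2,10/9,  5,15, 19,52, 64, 72 , 84]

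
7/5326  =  7/5326 = 0.00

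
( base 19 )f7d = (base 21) cch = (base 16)15b9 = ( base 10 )5561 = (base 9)7558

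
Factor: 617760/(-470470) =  - 2^4*3^3*7^( - 1)*47^( - 1) = -432/329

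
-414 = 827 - 1241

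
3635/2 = 1817 + 1/2 = 1817.50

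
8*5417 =43336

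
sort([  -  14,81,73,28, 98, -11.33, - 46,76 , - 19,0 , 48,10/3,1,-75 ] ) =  [  -  75, - 46, - 19,-14, - 11.33,0,1, 10/3,28, 48,73, 76, 81,98 ]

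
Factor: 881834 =2^1*271^1*1627^1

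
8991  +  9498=18489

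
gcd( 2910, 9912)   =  6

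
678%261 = 156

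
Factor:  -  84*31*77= -200508  =  -2^2*3^1*7^2*11^1*31^1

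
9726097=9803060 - 76963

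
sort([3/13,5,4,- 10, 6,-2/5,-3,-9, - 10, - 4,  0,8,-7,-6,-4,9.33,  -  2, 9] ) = [ - 10,-10,-9, - 7, - 6,-4, - 4,-3,  -  2,-2/5, 0, 3/13,4,  5, 6,8,9,  9.33 ]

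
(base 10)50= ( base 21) 28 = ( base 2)110010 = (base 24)22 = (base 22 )26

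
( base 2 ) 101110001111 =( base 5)43314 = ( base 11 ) 2250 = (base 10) 2959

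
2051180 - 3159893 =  - 1108713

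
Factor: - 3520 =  - 2^6*5^1 * 11^1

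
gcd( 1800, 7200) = 1800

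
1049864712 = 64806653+985058059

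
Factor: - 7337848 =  - 2^3 * 7^2*18719^1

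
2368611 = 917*2583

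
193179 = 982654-789475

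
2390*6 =14340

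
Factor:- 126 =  -2^1*3^2*7^1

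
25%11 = 3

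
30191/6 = 30191/6  =  5031.83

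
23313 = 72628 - 49315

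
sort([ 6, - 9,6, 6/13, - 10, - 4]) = [ -10, - 9, - 4 , 6/13 , 6,6 ]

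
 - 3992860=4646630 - 8639490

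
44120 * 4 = 176480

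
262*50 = 13100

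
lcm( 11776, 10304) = 82432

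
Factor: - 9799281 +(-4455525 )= -2^1*3^1*17^1 *139753^1=- 14254806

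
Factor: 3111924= 2^2*3^1 * 173^1 * 1499^1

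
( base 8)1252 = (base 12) 48a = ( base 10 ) 682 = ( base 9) 837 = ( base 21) 1BA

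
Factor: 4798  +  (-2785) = 3^1*11^1*61^1 = 2013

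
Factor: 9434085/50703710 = 1886817/10140742 = 2^( - 1)  *  3^1*557^( - 1 )*9103^( - 1)*628939^1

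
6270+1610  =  7880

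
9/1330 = 9/1330  =  0.01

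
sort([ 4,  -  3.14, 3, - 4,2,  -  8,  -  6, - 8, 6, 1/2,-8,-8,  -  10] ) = [ - 10, - 8,  -  8, - 8, - 8,-6, - 4, - 3.14, 1/2,2,3 , 4, 6] 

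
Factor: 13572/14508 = 29^1*31^(-1) = 29/31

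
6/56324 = 3/28162 = 0.00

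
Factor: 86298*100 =2^3 *3^1*5^2*19^1 * 757^1 =8629800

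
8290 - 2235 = 6055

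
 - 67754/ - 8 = 33877/4 = 8469.25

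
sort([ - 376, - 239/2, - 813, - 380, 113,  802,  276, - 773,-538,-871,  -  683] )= [-871, - 813, - 773,-683 , - 538, - 380, - 376,  -  239/2,113 , 276,802]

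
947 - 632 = 315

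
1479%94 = 69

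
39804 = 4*9951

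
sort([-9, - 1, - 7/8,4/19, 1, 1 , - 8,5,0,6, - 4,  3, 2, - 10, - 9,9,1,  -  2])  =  [ - 10,-9 ,  -  9, - 8,  -  4, - 2, - 1, - 7/8  ,  0 , 4/19, 1,1,1,2, 3,5,6, 9]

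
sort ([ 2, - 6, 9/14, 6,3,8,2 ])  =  [ - 6 , 9/14, 2, 2, 3, 6, 8]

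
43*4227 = 181761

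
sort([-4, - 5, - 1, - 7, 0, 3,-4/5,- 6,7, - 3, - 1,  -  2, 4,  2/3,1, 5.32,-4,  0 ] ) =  [-7, - 6, - 5, - 4,-4,-3,-2 , - 1, - 1, - 4/5,0,0, 2/3,  1,3, 4, 5.32 , 7] 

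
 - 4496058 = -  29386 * 153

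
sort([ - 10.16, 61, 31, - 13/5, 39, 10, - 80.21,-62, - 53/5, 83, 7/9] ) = [-80.21, -62, - 53/5, - 10.16,-13/5, 7/9,10,31,39, 61,83]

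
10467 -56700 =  - 46233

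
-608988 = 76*(- 8013)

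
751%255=241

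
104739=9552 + 95187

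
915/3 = 305= 305.00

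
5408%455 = 403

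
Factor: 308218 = 2^1 * 19^1* 8111^1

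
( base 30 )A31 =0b10001110000011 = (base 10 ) 9091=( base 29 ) ane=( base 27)CCJ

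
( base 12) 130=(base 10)180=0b10110100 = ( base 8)264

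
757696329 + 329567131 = 1087263460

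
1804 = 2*902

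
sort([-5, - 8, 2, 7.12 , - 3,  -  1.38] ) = [  -  8, -5, - 3, - 1.38,2, 7.12] 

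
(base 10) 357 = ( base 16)165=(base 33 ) ar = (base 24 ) EL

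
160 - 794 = -634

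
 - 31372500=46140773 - 77513273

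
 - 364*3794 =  - 1381016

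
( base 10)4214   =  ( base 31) 4BT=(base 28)5AE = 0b1000001110110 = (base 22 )8fc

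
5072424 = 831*6104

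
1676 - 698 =978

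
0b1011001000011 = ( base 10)5699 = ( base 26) 8B5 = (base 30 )69t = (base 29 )6MF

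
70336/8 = 8792 = 8792.00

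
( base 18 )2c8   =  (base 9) 1168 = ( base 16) 368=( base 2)1101101000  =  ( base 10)872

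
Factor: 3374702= 2^1*89^1 * 18959^1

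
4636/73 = 4636/73   =  63.51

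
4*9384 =37536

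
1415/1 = 1415 = 1415.00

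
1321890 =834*1585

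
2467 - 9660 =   -  7193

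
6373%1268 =33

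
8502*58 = 493116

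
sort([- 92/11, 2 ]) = [ - 92/11 , 2]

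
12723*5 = 63615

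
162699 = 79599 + 83100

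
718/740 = 359/370 = 0.97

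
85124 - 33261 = 51863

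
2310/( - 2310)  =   - 1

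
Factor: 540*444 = 239760=   2^4*3^4*5^1* 37^1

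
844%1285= 844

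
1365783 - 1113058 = 252725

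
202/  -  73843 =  - 202/73843 = -  0.00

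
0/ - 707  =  0/1 = -0.00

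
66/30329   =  66/30329 = 0.00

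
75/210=5/14 =0.36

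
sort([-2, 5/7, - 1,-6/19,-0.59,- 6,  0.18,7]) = [-6, - 2 , -1,-0.59,- 6/19 , 0.18,5/7, 7 ] 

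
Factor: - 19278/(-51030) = 3^( - 2 )*5^( - 1)*17^1 = 17/45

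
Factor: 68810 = 2^1 * 5^1*7^1*983^1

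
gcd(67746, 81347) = 7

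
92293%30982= 30329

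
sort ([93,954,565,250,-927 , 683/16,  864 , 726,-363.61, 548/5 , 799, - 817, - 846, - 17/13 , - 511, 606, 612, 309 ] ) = [ - 927, - 846,  -  817, - 511, - 363.61, - 17/13,683/16,93,548/5, 250,309,565, 606,612,726,799,864, 954]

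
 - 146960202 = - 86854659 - 60105543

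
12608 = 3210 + 9398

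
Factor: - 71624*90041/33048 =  - 3^( - 5 )*7^2*17^(  -  1 )*19^1*677^1*1279^1 = - 806137073/4131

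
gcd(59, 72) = 1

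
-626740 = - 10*62674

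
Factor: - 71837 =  -71837^1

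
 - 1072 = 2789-3861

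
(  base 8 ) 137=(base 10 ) 95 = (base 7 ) 164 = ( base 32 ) 2v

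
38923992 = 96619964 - 57695972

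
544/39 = 544/39 =13.95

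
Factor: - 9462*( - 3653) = 34564686 = 2^1 * 3^1*13^1*19^1*83^1*281^1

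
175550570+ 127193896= 302744466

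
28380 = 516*55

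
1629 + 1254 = 2883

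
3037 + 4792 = 7829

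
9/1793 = 9/1793=0.01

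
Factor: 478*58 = 27724= 2^2*29^1 * 239^1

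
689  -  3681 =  - 2992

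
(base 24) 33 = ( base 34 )27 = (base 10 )75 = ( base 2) 1001011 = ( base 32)2b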